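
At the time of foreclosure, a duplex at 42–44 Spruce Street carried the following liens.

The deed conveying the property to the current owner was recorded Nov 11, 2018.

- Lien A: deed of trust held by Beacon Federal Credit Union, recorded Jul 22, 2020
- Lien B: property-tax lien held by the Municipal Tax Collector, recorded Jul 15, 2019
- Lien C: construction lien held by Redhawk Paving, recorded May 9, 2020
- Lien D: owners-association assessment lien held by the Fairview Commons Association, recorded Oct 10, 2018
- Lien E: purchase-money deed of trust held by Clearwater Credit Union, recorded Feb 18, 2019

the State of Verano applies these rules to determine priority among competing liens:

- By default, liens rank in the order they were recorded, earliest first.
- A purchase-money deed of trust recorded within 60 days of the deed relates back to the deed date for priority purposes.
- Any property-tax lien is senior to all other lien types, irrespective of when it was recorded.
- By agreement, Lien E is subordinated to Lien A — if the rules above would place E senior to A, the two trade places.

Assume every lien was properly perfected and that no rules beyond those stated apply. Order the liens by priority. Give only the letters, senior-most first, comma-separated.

B, D, A, C, E

Adjusting effective dates: E was recorded 99 days after the deed — beyond 60 days — so no relation-back applies.
As a property-tax lien, B is senior to every other lien.
Remaining liens by effective date: D (Oct 10, 2018), E (Feb 18, 2019), C (May 9, 2020), A (Jul 22, 2020).
The subordination applies — E was senior to A — so E and A swap.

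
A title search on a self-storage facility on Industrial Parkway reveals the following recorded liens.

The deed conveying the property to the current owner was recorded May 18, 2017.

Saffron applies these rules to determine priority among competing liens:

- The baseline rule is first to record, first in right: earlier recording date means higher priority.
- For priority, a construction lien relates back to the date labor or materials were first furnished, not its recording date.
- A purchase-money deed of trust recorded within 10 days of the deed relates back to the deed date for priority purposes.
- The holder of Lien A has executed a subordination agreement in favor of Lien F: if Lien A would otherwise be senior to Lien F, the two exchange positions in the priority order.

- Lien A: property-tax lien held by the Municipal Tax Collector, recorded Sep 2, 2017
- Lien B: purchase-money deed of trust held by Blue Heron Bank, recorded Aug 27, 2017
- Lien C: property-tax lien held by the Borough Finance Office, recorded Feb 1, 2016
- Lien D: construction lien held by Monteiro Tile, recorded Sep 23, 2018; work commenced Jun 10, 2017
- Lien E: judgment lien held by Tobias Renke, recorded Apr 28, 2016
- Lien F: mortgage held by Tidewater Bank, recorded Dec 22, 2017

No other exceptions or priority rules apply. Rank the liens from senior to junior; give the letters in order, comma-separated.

Adjusting effective dates: B was recorded 101 days after the deed, outside the 10-day window, so it keeps its recording date; D relates back to Jun 10, 2017 (work commenced).
Ordering by effective date: C (Feb 1, 2016), E (Apr 28, 2016), D (Jun 10, 2017), B (Aug 27, 2017), A (Sep 2, 2017), F (Dec 22, 2017).
A is senior to F before the subordination, so the two trade places.

C, E, D, B, F, A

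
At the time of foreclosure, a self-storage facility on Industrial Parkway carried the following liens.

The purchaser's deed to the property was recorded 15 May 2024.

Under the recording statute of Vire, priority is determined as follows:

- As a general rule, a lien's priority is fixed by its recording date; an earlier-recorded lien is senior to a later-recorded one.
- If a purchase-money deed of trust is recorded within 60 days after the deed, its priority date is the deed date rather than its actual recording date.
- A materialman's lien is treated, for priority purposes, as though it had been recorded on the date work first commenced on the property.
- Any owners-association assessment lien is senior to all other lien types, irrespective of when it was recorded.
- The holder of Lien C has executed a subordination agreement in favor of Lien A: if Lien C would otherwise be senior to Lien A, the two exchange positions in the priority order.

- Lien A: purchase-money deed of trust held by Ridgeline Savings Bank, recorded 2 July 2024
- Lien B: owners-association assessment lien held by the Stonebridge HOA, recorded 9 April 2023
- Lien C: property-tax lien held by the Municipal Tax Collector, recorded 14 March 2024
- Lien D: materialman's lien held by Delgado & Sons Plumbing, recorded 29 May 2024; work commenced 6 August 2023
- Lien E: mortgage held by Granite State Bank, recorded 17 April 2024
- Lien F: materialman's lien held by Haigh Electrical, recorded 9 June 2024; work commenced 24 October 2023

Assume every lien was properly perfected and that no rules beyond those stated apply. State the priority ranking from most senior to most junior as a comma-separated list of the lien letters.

First, effective dates: A relates back to the deed date 15 May 2024; D's effective date is 6 August 2023, when work began; F is treated as recorded 24 October 2023, the work-commencement date.
As an owners-association assessment lien, B is senior to every other lien.
Remaining liens by effective date: D (6 August 2023), F (24 October 2023), C (14 March 2024), E (17 April 2024), A (15 May 2024).
C is senior to A before the subordination, so the two trade places.

B, D, F, A, E, C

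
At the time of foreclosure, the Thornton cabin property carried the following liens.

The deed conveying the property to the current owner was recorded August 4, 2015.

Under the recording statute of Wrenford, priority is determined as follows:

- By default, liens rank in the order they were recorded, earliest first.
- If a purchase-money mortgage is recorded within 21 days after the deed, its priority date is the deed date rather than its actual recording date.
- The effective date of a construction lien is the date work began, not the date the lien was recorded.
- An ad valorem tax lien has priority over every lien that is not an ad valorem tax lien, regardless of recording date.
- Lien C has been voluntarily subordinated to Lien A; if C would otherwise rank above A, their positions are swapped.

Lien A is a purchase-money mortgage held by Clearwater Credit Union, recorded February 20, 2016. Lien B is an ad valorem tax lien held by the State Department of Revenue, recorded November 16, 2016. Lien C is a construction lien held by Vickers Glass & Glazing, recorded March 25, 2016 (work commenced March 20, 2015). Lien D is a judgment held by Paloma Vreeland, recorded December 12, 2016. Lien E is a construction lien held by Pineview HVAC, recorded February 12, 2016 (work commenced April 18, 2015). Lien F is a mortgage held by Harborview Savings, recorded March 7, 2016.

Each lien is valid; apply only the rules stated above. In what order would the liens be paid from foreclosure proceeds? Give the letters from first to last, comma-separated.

B, A, E, C, F, D

Adjusting effective dates: A was recorded 200 days after the deed — beyond 21 days — so no relation-back applies; C's effective date is March 20, 2015, when work began; E is treated as recorded April 18, 2015, the work-commencement date.
B, as an ad valorem tax lien, has superpriority and ranks first.
The other liens, earliest effective date first: C (March 20, 2015), E (April 18, 2015), A (February 20, 2016), F (March 7, 2016), D (December 12, 2016).
The subordination applies — C was senior to A — so C and A swap.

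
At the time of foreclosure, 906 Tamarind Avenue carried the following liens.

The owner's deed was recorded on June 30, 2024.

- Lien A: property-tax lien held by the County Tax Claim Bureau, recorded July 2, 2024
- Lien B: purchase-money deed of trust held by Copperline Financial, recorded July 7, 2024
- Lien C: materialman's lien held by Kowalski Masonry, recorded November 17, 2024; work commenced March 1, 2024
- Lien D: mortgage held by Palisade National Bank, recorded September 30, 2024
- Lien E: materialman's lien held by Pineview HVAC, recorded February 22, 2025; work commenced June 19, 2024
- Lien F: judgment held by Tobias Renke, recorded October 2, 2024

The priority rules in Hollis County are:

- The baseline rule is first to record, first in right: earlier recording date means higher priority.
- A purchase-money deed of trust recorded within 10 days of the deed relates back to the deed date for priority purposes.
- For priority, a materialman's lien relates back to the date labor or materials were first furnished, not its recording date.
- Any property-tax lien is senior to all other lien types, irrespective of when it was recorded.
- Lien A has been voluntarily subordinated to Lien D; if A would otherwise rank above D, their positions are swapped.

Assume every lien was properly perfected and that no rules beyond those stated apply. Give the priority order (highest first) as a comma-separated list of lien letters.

First, effective dates: B's effective date is the deed date, June 30, 2024; C relates back to March 1, 2024 (work commenced); E is treated as recorded June 19, 2024, the work-commencement date.
As a property-tax lien, A is senior to every other lien.
Remaining liens by effective date: C (March 1, 2024), E (June 19, 2024), B (June 30, 2024), D (September 30, 2024), F (October 2, 2024).
A would otherwise be senior to D, so under the subordination agreement A and D exchange positions.

D, C, E, B, A, F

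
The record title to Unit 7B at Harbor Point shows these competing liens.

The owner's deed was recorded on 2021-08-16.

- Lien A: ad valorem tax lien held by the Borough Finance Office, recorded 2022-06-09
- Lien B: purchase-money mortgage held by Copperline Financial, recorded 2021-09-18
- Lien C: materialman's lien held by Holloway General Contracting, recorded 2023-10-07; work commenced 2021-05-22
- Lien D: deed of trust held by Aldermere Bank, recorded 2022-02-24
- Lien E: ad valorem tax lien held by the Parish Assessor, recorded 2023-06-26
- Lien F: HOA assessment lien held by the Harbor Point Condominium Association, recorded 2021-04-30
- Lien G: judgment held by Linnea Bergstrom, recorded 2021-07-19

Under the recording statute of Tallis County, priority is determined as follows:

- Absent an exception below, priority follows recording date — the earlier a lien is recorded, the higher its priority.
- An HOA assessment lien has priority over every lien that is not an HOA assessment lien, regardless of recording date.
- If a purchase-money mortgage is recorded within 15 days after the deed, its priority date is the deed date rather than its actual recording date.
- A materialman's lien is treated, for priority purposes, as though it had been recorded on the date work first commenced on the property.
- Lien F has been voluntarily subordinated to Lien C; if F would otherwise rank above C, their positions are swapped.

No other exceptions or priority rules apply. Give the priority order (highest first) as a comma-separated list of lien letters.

Effective dates after the stated exceptions: B was recorded 33 days after the deed, outside the 15-day window, so it keeps its recording date; C's effective date is 2021-05-22, when work began.
F is an HOA assessment lien, so it outranks all other liens regardless of date.
Remaining liens by effective date: C (2021-05-22), G (2021-07-19), B (2021-09-18), D (2022-02-24), A (2022-06-09), E (2023-06-26).
F is senior to C before the subordination, so the two trade places.

C, F, G, B, D, A, E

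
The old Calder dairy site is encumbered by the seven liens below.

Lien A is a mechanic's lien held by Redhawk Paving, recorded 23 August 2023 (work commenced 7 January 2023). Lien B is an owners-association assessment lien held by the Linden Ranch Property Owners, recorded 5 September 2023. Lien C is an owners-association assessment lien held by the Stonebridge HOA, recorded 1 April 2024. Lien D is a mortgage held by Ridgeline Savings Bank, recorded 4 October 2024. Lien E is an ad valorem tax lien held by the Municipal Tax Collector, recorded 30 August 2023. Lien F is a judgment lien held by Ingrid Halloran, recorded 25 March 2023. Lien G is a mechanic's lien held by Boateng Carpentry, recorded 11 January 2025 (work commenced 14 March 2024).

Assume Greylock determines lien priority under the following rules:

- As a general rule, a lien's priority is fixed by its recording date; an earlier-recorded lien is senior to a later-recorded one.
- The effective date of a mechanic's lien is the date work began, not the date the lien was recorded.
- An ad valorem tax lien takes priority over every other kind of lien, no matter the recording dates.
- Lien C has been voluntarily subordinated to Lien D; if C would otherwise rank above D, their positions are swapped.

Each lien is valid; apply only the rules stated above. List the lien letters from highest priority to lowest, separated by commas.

Adjusting effective dates: A's effective date is 7 January 2023, when work began; G is treated as recorded 14 March 2024, the work-commencement date.
E, as an ad valorem tax lien, has superpriority and ranks first.
Remaining liens by effective date: A (7 January 2023), F (25 March 2023), B (5 September 2023), G (14 March 2024), C (1 April 2024), D (4 October 2024).
Because C would otherwise rank above D, the subordination swaps them.

E, A, F, B, G, D, C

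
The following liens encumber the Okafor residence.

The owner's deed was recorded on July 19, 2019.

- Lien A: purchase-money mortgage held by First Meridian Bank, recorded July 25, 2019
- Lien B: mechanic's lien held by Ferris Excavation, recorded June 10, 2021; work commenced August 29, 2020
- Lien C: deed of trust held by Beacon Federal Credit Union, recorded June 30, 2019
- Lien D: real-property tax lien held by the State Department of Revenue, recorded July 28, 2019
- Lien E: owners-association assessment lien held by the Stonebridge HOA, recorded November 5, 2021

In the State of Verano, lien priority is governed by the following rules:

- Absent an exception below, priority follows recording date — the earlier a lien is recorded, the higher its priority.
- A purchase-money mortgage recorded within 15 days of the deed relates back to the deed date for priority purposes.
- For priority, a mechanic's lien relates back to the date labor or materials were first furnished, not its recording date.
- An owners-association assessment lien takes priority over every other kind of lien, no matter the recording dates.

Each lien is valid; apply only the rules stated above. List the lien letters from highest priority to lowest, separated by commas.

Effective dates after the stated exceptions: A relates back to the deed date July 19, 2019; B relates back to August 29, 2020 (work commenced).
As an owners-association assessment lien, E is senior to every other lien.
Ordering the rest by effective date: C (June 30, 2019), A (July 19, 2019), D (July 28, 2019), B (August 29, 2020).

E, C, A, D, B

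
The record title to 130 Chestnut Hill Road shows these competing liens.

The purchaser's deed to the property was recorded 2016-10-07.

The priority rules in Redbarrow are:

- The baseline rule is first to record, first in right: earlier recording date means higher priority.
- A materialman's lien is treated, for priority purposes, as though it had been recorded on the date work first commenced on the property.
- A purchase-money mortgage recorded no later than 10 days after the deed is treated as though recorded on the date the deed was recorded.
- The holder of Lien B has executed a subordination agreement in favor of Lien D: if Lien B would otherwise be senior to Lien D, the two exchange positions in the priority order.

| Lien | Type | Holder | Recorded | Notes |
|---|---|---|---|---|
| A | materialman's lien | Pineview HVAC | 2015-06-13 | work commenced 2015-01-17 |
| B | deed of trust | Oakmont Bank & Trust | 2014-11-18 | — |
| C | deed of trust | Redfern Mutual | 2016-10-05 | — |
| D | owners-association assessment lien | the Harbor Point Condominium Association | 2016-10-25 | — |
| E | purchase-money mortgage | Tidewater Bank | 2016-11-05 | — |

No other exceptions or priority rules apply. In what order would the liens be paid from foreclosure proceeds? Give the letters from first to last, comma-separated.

D, A, C, B, E

Adjusting effective dates: A relates back to 2015-01-17 (work commenced); E was recorded 29 days after the deed — beyond 10 days — so no relation-back applies.
By effective date: B (2014-11-18), A (2015-01-17), C (2016-10-05), D (2016-10-25), E (2016-11-05).
B would otherwise be senior to D, so under the subordination agreement B and D exchange positions.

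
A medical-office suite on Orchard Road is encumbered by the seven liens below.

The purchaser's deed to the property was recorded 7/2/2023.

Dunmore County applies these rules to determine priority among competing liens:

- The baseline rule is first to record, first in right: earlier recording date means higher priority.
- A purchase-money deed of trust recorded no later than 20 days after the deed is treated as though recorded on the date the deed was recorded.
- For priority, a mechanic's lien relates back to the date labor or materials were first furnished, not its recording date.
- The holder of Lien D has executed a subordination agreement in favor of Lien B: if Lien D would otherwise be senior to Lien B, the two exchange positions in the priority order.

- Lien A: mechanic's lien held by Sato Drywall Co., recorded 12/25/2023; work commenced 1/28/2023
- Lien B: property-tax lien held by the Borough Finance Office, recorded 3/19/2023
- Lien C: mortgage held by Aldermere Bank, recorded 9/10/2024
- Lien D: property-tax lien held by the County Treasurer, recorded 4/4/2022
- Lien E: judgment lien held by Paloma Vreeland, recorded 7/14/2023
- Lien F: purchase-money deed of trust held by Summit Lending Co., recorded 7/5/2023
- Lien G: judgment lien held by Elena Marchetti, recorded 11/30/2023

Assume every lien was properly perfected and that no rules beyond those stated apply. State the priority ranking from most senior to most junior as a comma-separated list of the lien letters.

Adjusting effective dates: A relates back to 1/28/2023 (work commenced); F was recorded within the 20-day window, so its effective date is the deed date 7/2/2023.
By effective date, earliest first: D (4/4/2022), A (1/28/2023), B (3/19/2023), F (7/2/2023), E (7/14/2023), G (11/30/2023), C (9/10/2024).
D would otherwise be senior to B, so under the subordination agreement D and B exchange positions.

B, A, D, F, E, G, C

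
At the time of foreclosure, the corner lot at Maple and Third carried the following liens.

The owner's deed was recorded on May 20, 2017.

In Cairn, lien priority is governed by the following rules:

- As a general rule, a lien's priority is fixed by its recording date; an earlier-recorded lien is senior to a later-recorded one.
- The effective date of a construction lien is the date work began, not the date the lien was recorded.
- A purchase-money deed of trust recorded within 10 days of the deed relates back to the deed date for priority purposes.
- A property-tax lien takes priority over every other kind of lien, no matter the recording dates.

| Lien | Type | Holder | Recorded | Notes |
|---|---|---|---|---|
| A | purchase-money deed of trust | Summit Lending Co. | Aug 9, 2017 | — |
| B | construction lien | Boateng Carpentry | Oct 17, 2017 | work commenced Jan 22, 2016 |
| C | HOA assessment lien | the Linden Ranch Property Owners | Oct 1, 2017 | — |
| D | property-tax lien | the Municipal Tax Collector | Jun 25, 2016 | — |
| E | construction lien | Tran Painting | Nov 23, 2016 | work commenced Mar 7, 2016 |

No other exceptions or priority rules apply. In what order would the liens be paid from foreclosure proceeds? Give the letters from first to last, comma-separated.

First, effective dates: A was recorded 81 days after the deed — beyond 10 days — so no relation-back applies; B is treated as recorded Jan 22, 2016, the work-commencement date; E relates back to Mar 7, 2016 (work commenced).
D, as a property-tax lien, has superpriority and ranks first.
Among the remaining liens, by effective date: B (Jan 22, 2016), E (Mar 7, 2016), A (Aug 9, 2017), C (Oct 1, 2017).

D, B, E, A, C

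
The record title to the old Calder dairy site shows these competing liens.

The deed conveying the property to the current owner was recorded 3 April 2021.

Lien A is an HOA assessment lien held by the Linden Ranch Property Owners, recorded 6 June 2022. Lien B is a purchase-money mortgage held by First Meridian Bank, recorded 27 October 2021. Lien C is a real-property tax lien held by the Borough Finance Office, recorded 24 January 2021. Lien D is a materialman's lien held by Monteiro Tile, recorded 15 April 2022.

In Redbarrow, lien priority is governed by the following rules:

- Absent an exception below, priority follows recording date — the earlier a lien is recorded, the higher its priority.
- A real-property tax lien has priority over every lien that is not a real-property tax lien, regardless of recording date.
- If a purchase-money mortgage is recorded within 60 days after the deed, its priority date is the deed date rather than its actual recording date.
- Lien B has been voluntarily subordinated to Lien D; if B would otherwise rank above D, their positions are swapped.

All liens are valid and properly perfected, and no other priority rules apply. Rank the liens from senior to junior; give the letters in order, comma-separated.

C, D, B, A

Effective dates after the stated exceptions: B missed the 60-day window (207 days after the deed), so its recording date stands.
C, as a real-property tax lien, has superpriority and ranks first.
Ordering the rest by effective date: B (27 October 2021), D (15 April 2022), A (6 June 2022).
B is senior to D before the subordination, so the two trade places.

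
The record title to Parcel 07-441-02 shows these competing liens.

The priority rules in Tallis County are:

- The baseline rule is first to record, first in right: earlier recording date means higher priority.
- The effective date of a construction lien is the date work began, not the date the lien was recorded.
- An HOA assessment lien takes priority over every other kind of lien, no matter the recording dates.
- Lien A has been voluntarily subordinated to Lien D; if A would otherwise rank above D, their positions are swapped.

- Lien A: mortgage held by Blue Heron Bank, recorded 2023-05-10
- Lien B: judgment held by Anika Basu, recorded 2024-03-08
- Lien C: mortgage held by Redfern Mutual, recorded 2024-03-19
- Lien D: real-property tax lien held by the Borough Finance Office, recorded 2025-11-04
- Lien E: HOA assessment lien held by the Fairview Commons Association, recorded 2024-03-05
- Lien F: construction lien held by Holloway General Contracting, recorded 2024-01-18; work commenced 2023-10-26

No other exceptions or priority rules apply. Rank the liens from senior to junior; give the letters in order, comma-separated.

E, D, F, B, C, A

Adjusting effective dates: F relates back to 2023-10-26 (work commenced).
As an HOA assessment lien, E is senior to every other lien.
The other liens, earliest effective date first: A (2023-05-10), F (2023-10-26), B (2024-03-08), C (2024-03-19), D (2025-11-04).
A is senior to D before the subordination, so the two trade places.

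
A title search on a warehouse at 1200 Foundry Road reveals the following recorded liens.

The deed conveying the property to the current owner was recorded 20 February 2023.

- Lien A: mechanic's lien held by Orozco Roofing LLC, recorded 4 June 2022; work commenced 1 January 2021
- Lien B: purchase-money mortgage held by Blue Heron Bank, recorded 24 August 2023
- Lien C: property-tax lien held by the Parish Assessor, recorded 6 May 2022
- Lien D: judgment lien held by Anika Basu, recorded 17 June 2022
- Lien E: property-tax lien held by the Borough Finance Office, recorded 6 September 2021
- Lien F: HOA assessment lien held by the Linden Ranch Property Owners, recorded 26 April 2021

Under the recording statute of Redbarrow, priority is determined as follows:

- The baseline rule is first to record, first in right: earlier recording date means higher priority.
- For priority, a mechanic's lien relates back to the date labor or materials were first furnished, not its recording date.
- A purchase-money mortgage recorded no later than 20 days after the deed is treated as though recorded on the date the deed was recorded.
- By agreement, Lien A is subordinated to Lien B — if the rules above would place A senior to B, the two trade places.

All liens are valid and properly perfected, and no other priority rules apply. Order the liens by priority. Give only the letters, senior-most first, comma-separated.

B, F, E, C, D, A

First, effective dates: A is treated as recorded 1 January 2021, the work-commencement date; B was recorded 185 days after the deed, outside the 20-day window, so it keeps its recording date.
Ordering by effective date: A (1 January 2021), F (26 April 2021), E (6 September 2021), C (6 May 2022), D (17 June 2022), B (24 August 2023).
A is senior to B before the subordination, so the two trade places.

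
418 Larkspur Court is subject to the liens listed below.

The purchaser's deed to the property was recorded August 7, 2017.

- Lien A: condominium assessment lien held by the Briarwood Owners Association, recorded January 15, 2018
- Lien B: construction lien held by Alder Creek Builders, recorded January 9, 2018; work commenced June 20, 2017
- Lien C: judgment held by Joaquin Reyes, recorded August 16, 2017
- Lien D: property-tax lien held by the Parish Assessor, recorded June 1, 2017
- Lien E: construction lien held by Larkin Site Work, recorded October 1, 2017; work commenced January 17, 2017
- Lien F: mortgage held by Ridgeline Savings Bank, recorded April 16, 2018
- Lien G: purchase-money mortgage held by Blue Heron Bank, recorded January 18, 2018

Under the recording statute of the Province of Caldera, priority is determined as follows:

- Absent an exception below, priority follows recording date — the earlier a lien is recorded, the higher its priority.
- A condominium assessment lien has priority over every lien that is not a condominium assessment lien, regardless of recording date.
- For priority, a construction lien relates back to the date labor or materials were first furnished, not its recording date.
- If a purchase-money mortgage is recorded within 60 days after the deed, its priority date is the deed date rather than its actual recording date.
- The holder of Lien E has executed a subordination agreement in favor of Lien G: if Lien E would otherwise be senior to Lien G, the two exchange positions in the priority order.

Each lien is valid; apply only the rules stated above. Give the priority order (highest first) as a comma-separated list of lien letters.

A, G, D, B, C, E, F

Adjusting effective dates: B relates back to June 20, 2017 (work commenced); E is treated as recorded January 17, 2017, the work-commencement date; G missed the 60-day window (164 days after the deed), so its recording date stands.
A is a condominium assessment lien and takes priority over every other lien.
The other liens, earliest effective date first: E (January 17, 2017), D (June 1, 2017), B (June 20, 2017), C (August 16, 2017), G (January 18, 2018), F (April 16, 2018).
The subordination applies — E was senior to G — so E and G swap.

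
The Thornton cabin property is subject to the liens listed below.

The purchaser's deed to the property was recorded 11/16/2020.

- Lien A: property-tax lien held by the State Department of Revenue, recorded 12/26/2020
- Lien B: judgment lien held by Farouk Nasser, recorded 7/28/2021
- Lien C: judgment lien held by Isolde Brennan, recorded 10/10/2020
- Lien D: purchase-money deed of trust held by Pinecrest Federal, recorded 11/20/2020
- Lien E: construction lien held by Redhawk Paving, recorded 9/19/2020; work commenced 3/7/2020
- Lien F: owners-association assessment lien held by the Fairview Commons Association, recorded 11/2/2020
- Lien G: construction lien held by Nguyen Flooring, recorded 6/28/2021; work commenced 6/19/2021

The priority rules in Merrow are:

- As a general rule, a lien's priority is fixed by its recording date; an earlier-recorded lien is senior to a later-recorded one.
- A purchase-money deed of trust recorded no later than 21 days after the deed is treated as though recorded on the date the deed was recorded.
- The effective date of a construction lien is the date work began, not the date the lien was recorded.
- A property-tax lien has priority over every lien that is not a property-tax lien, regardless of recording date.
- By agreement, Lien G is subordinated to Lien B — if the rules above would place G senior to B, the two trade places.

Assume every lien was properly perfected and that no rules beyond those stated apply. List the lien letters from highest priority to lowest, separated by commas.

A, E, C, F, D, B, G

Adjusting effective dates: D's effective date is the deed date, 11/16/2020; E is treated as recorded 3/7/2020, the work-commencement date; G's effective date is 6/19/2021, when work began.
A, as a property-tax lien, has superpriority and ranks first.
Remaining liens by effective date: E (3/7/2020), C (10/10/2020), F (11/2/2020), D (11/16/2020), G (6/19/2021), B (7/28/2021).
The subordination applies — G was senior to B — so G and B swap.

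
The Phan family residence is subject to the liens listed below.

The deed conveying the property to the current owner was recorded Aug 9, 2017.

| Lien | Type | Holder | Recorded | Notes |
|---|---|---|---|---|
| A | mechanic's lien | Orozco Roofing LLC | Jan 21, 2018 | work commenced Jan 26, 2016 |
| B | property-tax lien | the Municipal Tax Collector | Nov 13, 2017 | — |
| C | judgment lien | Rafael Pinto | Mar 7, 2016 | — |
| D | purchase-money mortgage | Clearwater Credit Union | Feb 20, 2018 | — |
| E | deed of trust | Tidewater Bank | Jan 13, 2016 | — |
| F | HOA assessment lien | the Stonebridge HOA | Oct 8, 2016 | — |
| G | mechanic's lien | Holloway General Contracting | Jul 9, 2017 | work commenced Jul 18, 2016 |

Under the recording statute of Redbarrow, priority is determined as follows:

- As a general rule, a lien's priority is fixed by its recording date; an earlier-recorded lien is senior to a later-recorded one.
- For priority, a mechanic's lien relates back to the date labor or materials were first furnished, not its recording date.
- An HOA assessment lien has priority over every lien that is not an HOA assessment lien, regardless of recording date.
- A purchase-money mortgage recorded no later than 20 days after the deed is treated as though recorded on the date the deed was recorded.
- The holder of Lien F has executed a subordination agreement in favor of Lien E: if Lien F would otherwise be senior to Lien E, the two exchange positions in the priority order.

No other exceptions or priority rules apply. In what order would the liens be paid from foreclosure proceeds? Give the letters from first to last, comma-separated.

E, F, A, C, G, B, D

Effective dates: A relates back to Jan 26, 2016 (work commenced); D missed the 20-day window (195 days after the deed), so its recording date stands; G's effective date is Jul 18, 2016, when work began.
F is an HOA assessment lien and takes priority over every other lien.
The other liens, earliest effective date first: E (Jan 13, 2016), A (Jan 26, 2016), C (Mar 7, 2016), G (Jul 18, 2016), B (Nov 13, 2017), D (Feb 20, 2018).
The subordination applies — F was senior to E — so F and E swap.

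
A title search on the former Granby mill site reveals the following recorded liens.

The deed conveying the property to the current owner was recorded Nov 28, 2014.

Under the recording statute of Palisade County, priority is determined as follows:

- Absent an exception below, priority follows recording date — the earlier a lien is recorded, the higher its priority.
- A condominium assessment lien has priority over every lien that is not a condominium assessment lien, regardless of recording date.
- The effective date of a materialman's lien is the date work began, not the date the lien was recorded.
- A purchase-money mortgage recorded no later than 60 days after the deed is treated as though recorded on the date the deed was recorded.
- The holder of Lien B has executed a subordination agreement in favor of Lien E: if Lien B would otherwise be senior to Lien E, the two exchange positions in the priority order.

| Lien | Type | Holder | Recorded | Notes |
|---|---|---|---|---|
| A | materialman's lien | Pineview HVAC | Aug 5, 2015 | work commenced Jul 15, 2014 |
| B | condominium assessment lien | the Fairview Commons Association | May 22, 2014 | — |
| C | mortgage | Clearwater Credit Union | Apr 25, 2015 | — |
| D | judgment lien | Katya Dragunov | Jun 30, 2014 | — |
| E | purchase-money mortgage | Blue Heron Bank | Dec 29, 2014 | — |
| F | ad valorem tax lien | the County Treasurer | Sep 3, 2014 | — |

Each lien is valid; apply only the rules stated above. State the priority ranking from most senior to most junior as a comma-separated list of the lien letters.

First, effective dates: A is treated as recorded Jul 15, 2014, the work-commencement date; E's effective date is the deed date, Nov 28, 2014.
B is a condominium assessment lien, so it outranks all other liens regardless of date.
The other liens, earliest effective date first: D (Jun 30, 2014), A (Jul 15, 2014), F (Sep 3, 2014), E (Nov 28, 2014), C (Apr 25, 2015).
The subordination applies — B was senior to E — so B and E swap.

E, D, A, F, B, C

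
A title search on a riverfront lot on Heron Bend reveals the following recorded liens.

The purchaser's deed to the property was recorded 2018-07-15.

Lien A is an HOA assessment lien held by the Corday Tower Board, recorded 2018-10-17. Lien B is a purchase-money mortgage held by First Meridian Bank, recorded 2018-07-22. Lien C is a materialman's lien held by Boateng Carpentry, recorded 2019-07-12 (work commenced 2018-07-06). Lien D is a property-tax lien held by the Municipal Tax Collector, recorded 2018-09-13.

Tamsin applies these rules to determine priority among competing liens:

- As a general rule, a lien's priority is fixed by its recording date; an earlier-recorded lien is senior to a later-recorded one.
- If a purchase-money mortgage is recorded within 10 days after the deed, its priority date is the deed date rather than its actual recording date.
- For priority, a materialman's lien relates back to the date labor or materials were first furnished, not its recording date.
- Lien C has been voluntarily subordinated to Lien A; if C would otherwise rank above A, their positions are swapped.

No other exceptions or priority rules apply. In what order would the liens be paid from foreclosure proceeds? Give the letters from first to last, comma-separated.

First, effective dates: B was recorded within the 10-day window, so its effective date is the deed date 2018-07-15; C relates back to 2018-07-06 (work commenced).
By effective date, earliest first: C (2018-07-06), B (2018-07-15), D (2018-09-13), A (2018-10-17).
Because C would otherwise rank above A, the subordination swaps them.

A, B, D, C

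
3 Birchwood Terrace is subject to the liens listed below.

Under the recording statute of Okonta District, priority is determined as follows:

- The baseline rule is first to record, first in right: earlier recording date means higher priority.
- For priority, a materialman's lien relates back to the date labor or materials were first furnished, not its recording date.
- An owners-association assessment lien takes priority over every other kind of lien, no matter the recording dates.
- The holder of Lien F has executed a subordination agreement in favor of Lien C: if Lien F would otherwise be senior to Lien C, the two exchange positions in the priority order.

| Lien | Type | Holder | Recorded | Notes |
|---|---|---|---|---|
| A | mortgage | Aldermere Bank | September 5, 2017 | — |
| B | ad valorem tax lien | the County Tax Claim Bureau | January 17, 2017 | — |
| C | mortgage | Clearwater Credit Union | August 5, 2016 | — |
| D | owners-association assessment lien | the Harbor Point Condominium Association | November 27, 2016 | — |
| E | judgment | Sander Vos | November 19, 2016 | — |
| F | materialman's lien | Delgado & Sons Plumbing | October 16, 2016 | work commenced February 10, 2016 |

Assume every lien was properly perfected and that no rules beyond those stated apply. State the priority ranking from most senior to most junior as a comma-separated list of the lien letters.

Effective dates: F's effective date is February 10, 2016, when work began.
As an owners-association assessment lien, D is senior to every other lien.
Ordering the rest by effective date: F (February 10, 2016), C (August 5, 2016), E (November 19, 2016), B (January 17, 2017), A (September 5, 2017).
The subordination applies — F was senior to C — so F and C swap.

D, C, F, E, B, A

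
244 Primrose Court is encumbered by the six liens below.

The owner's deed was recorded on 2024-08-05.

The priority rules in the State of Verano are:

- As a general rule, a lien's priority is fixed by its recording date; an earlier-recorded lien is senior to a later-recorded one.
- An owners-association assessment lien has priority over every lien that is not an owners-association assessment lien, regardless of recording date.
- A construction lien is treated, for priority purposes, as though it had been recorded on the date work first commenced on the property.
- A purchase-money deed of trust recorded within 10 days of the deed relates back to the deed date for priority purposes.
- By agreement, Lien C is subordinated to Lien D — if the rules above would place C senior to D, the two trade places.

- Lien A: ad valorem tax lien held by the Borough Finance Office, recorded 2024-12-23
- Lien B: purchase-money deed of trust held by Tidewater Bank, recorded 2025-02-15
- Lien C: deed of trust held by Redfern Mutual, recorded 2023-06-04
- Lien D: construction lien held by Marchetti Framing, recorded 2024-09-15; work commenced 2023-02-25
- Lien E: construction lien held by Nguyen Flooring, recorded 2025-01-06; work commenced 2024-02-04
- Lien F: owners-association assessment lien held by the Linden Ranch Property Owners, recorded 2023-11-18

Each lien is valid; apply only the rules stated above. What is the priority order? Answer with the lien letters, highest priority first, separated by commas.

F, D, C, E, A, B

Effective dates: B was recorded 194 days after the deed — beyond 10 days — so no relation-back applies; D's effective date is 2023-02-25, when work began; E relates back to 2024-02-04 (work commenced).
F, as an owners-association assessment lien, has superpriority and ranks first.
Among the remaining liens, by effective date: D (2023-02-25), C (2023-06-04), E (2024-02-04), A (2024-12-23), B (2025-02-15).
Since C is not senior to D, the subordination leaves the order unchanged.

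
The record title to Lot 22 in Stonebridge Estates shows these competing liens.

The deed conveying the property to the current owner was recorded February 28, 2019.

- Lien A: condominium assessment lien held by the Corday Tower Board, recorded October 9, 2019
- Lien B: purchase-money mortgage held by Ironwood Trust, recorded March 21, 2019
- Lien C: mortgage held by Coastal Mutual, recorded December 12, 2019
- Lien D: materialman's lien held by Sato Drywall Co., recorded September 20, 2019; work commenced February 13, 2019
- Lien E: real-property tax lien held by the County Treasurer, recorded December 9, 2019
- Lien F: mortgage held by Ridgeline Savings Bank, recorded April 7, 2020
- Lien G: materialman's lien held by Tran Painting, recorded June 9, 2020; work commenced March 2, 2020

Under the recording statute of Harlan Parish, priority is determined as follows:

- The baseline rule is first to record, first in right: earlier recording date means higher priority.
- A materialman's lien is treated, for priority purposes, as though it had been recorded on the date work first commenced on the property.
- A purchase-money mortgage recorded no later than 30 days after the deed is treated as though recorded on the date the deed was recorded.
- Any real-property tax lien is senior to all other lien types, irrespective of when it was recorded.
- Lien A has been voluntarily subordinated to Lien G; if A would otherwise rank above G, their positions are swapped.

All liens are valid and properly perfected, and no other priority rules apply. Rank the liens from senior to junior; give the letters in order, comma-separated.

Adjusting effective dates: B was recorded within the 30-day window, so its effective date is the deed date February 28, 2019; D is treated as recorded February 13, 2019, the work-commencement date; G is treated as recorded March 2, 2020, the work-commencement date.
E is a real-property tax lien, so it outranks all other liens regardless of date.
Among the remaining liens, by effective date: D (February 13, 2019), B (February 28, 2019), A (October 9, 2019), C (December 12, 2019), G (March 2, 2020), F (April 7, 2020).
Because A would otherwise rank above G, the subordination swaps them.

E, D, B, G, C, A, F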